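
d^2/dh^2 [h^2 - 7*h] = 2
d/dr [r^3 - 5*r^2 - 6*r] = 3*r^2 - 10*r - 6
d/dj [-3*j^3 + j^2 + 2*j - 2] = -9*j^2 + 2*j + 2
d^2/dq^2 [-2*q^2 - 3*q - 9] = -4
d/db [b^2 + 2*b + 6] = 2*b + 2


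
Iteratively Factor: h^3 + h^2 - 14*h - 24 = (h + 2)*(h^2 - h - 12) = (h + 2)*(h + 3)*(h - 4)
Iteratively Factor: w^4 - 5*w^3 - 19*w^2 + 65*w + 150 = (w - 5)*(w^3 - 19*w - 30) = (w - 5)^2*(w^2 + 5*w + 6) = (w - 5)^2*(w + 3)*(w + 2)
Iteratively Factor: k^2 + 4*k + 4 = (k + 2)*(k + 2)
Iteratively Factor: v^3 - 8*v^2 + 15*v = (v)*(v^2 - 8*v + 15) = v*(v - 5)*(v - 3)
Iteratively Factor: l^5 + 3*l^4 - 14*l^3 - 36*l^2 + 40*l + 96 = (l - 3)*(l^4 + 6*l^3 + 4*l^2 - 24*l - 32) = (l - 3)*(l - 2)*(l^3 + 8*l^2 + 20*l + 16) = (l - 3)*(l - 2)*(l + 4)*(l^2 + 4*l + 4) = (l - 3)*(l - 2)*(l + 2)*(l + 4)*(l + 2)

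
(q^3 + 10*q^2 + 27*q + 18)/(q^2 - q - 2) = (q^2 + 9*q + 18)/(q - 2)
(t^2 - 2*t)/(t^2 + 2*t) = (t - 2)/(t + 2)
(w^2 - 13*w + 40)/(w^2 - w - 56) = (w - 5)/(w + 7)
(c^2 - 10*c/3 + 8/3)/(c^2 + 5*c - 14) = (c - 4/3)/(c + 7)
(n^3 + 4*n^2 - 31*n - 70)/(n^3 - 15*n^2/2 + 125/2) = 2*(n^2 + 9*n + 14)/(2*n^2 - 5*n - 25)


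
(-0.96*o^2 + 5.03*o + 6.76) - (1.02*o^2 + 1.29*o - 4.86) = -1.98*o^2 + 3.74*o + 11.62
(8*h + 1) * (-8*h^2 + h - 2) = -64*h^3 - 15*h - 2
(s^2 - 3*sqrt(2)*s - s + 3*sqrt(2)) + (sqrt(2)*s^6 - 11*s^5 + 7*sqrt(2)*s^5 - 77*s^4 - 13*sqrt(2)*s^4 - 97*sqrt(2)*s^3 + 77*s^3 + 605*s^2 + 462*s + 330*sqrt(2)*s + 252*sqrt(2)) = sqrt(2)*s^6 - 11*s^5 + 7*sqrt(2)*s^5 - 77*s^4 - 13*sqrt(2)*s^4 - 97*sqrt(2)*s^3 + 77*s^3 + 606*s^2 + 461*s + 327*sqrt(2)*s + 255*sqrt(2)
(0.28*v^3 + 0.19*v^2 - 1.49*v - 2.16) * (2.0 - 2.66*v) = -0.7448*v^4 + 0.0546*v^3 + 4.3434*v^2 + 2.7656*v - 4.32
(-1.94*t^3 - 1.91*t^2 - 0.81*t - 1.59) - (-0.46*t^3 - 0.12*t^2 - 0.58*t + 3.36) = -1.48*t^3 - 1.79*t^2 - 0.23*t - 4.95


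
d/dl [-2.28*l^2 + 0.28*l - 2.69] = 0.28 - 4.56*l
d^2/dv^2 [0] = 0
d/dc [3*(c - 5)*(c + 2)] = 6*c - 9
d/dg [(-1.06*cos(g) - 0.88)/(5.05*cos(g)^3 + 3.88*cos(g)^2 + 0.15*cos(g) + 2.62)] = (-10.706*cos(g)^3 - 17.4448*cos(g)^2 - 6.8288*cos(g) + 2.6452)*sin(g)/(25.5025*cos(g)^6 + 39.188*cos(g)^5 + 16.5694*cos(g)^4 + 27.626*cos(g)^3 + 20.3537*cos(g)^2 + 0.786*cos(g) + 6.8644)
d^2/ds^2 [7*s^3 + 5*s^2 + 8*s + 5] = 42*s + 10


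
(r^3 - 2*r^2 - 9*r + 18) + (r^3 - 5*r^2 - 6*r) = 2*r^3 - 7*r^2 - 15*r + 18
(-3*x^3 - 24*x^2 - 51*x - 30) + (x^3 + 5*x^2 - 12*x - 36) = -2*x^3 - 19*x^2 - 63*x - 66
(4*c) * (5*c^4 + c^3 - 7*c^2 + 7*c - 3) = 20*c^5 + 4*c^4 - 28*c^3 + 28*c^2 - 12*c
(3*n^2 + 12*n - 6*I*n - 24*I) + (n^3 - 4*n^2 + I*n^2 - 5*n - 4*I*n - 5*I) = n^3 - n^2 + I*n^2 + 7*n - 10*I*n - 29*I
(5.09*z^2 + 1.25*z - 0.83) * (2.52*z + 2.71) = 12.8268*z^3 + 16.9439*z^2 + 1.2959*z - 2.2493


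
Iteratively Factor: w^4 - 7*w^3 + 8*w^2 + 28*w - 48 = (w - 4)*(w^3 - 3*w^2 - 4*w + 12) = (w - 4)*(w - 2)*(w^2 - w - 6) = (w - 4)*(w - 3)*(w - 2)*(w + 2)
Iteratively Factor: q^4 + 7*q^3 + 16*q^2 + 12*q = (q + 2)*(q^3 + 5*q^2 + 6*q) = (q + 2)^2*(q^2 + 3*q) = q*(q + 2)^2*(q + 3)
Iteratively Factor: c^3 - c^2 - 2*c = (c + 1)*(c^2 - 2*c) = c*(c + 1)*(c - 2)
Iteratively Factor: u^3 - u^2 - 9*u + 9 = (u - 1)*(u^2 - 9) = (u - 3)*(u - 1)*(u + 3)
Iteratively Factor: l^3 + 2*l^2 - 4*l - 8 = (l + 2)*(l^2 - 4) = (l - 2)*(l + 2)*(l + 2)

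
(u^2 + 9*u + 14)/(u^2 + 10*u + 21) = (u + 2)/(u + 3)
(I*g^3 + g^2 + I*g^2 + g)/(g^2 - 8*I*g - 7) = I*g*(g + 1)/(g - 7*I)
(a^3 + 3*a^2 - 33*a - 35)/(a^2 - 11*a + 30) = (a^2 + 8*a + 7)/(a - 6)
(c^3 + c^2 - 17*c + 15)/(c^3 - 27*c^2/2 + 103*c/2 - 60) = 2*(c^2 + 4*c - 5)/(2*c^2 - 21*c + 40)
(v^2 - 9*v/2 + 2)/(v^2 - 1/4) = 2*(v - 4)/(2*v + 1)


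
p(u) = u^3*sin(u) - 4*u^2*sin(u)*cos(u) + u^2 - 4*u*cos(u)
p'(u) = u^3*cos(u) + 4*u^2*sin(u)^2 + 3*u^2*sin(u) - 4*u^2*cos(u)^2 - 8*u*sin(u)*cos(u) + 4*u*sin(u) + 2*u - 4*cos(u)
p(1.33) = 1.15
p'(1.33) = 16.39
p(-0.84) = 4.79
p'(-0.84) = -6.85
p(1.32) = 0.98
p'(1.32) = 15.97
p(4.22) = -70.11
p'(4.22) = -61.82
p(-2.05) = 1.19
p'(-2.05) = 14.18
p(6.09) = -2.23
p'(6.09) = 75.64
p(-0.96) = 5.58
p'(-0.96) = -6.19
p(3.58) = -13.40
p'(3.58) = -96.96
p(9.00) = 535.89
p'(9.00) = -714.50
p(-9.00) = 226.97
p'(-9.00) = 377.64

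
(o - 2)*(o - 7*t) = o^2 - 7*o*t - 2*o + 14*t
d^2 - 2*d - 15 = (d - 5)*(d + 3)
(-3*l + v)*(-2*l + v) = 6*l^2 - 5*l*v + v^2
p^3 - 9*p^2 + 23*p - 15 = (p - 5)*(p - 3)*(p - 1)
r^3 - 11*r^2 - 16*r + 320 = (r - 8)^2*(r + 5)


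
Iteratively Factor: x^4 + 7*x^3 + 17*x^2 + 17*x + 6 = (x + 1)*(x^3 + 6*x^2 + 11*x + 6) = (x + 1)*(x + 3)*(x^2 + 3*x + 2) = (x + 1)*(x + 2)*(x + 3)*(x + 1)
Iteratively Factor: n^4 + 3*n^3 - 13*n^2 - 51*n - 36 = (n + 1)*(n^3 + 2*n^2 - 15*n - 36) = (n + 1)*(n + 3)*(n^2 - n - 12) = (n - 4)*(n + 1)*(n + 3)*(n + 3)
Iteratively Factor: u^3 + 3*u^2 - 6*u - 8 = (u - 2)*(u^2 + 5*u + 4) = (u - 2)*(u + 4)*(u + 1)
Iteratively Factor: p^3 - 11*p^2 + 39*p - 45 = (p - 5)*(p^2 - 6*p + 9) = (p - 5)*(p - 3)*(p - 3)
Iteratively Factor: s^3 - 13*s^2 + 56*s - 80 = (s - 4)*(s^2 - 9*s + 20) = (s - 4)^2*(s - 5)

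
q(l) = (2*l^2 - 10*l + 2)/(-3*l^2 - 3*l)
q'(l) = (4*l - 10)/(-3*l^2 - 3*l) + (6*l + 3)*(2*l^2 - 10*l + 2)/(-3*l^2 - 3*l)^2 = 2*(-6*l^2 + 2*l + 1)/(3*l^2*(l^2 + 2*l + 1))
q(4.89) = -0.01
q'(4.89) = -0.11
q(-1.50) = -9.56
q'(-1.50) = -18.37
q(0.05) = -9.56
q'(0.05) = 262.43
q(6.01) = -0.11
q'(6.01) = -0.08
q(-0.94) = 77.82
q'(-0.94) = -1295.54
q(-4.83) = -1.75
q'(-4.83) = -0.29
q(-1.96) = -5.19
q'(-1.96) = -4.89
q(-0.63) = 13.00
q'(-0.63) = -32.41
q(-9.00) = -1.18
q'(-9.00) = -0.06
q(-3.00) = -2.78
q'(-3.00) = -1.09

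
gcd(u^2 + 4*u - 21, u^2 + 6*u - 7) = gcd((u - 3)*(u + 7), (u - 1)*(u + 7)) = u + 7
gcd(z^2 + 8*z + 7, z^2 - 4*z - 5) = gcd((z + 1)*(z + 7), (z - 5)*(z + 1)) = z + 1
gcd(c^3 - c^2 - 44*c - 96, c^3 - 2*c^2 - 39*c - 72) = c^2 - 5*c - 24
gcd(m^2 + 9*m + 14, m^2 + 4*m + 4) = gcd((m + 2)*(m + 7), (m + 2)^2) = m + 2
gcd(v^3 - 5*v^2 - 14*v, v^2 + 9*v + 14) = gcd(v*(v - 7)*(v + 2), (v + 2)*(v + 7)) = v + 2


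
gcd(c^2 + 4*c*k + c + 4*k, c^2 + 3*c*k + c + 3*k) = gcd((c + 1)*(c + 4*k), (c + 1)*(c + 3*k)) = c + 1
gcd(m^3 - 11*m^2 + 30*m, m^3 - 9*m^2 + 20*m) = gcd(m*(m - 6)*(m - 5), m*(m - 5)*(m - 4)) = m^2 - 5*m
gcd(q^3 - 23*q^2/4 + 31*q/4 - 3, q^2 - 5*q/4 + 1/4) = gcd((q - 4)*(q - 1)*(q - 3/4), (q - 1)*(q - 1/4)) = q - 1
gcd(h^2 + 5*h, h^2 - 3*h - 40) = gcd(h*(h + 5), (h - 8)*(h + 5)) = h + 5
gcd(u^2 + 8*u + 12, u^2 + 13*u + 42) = u + 6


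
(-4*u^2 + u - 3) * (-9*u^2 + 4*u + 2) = 36*u^4 - 25*u^3 + 23*u^2 - 10*u - 6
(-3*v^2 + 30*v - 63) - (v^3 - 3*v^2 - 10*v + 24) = -v^3 + 40*v - 87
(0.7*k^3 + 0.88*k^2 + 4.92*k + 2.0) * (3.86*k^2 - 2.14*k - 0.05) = 2.702*k^5 + 1.8988*k^4 + 17.073*k^3 - 2.8528*k^2 - 4.526*k - 0.1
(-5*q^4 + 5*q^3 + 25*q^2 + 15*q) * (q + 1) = -5*q^5 + 30*q^3 + 40*q^2 + 15*q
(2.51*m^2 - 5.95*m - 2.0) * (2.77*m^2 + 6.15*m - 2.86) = 6.9527*m^4 - 1.045*m^3 - 49.3111*m^2 + 4.717*m + 5.72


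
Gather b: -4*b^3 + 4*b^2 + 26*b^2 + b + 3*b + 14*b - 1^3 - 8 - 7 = -4*b^3 + 30*b^2 + 18*b - 16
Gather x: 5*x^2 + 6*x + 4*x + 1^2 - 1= 5*x^2 + 10*x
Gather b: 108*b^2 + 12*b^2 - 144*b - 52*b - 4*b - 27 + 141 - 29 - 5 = 120*b^2 - 200*b + 80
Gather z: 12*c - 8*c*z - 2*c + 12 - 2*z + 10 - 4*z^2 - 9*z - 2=10*c - 4*z^2 + z*(-8*c - 11) + 20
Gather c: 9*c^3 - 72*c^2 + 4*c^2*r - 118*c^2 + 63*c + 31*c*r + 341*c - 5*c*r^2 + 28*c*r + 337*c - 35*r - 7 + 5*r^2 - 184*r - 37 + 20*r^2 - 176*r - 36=9*c^3 + c^2*(4*r - 190) + c*(-5*r^2 + 59*r + 741) + 25*r^2 - 395*r - 80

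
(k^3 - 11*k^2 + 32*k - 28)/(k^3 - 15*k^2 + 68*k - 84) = (k - 2)/(k - 6)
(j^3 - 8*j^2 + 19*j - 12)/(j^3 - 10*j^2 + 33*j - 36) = (j - 1)/(j - 3)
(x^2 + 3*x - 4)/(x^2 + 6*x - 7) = (x + 4)/(x + 7)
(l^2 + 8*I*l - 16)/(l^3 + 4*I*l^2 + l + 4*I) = (l + 4*I)/(l^2 + 1)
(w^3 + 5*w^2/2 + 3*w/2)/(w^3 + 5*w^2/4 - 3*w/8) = 4*(w + 1)/(4*w - 1)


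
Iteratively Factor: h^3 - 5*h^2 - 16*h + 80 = (h + 4)*(h^2 - 9*h + 20) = (h - 4)*(h + 4)*(h - 5)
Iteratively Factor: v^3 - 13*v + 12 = (v - 1)*(v^2 + v - 12) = (v - 3)*(v - 1)*(v + 4)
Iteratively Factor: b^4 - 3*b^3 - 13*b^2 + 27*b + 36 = (b + 1)*(b^3 - 4*b^2 - 9*b + 36) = (b + 1)*(b + 3)*(b^2 - 7*b + 12) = (b - 4)*(b + 1)*(b + 3)*(b - 3)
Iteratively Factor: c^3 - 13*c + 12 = (c + 4)*(c^2 - 4*c + 3) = (c - 3)*(c + 4)*(c - 1)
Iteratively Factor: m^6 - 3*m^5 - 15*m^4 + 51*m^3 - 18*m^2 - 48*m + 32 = (m - 4)*(m^5 + m^4 - 11*m^3 + 7*m^2 + 10*m - 8) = (m - 4)*(m + 1)*(m^4 - 11*m^2 + 18*m - 8) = (m - 4)*(m - 1)*(m + 1)*(m^3 + m^2 - 10*m + 8) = (m - 4)*(m - 1)^2*(m + 1)*(m^2 + 2*m - 8) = (m - 4)*(m - 1)^2*(m + 1)*(m + 4)*(m - 2)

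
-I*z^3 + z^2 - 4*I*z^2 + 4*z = z*(z + 4)*(-I*z + 1)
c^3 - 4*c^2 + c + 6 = (c - 3)*(c - 2)*(c + 1)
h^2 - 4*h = h*(h - 4)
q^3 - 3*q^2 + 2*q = q*(q - 2)*(q - 1)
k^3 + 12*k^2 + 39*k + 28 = (k + 1)*(k + 4)*(k + 7)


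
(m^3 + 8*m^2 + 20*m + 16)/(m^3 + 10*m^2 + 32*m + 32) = (m + 2)/(m + 4)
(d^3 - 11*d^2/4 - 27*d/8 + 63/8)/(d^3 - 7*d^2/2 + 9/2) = (d + 7/4)/(d + 1)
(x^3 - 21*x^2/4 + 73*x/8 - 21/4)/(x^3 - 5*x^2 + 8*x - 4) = (8*x^2 - 26*x + 21)/(8*(x^2 - 3*x + 2))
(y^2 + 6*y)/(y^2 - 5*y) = (y + 6)/(y - 5)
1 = 1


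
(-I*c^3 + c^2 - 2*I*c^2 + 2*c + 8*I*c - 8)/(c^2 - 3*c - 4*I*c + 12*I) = (-I*c^3 + c^2*(1 - 2*I) + c*(2 + 8*I) - 8)/(c^2 + c*(-3 - 4*I) + 12*I)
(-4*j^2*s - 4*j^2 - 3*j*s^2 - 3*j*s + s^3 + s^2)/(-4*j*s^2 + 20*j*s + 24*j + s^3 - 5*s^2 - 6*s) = (j + s)/(s - 6)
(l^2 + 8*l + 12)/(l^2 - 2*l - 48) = (l + 2)/(l - 8)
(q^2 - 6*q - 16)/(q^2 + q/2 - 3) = 2*(q - 8)/(2*q - 3)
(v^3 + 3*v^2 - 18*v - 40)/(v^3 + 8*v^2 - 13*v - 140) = (v + 2)/(v + 7)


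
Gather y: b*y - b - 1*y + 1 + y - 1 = b*y - b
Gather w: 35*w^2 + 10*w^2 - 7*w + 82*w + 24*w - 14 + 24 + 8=45*w^2 + 99*w + 18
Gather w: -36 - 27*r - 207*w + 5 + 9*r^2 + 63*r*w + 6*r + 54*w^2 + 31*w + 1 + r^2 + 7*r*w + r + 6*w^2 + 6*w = 10*r^2 - 20*r + 60*w^2 + w*(70*r - 170) - 30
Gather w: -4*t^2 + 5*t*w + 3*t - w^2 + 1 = -4*t^2 + 5*t*w + 3*t - w^2 + 1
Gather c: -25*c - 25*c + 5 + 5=10 - 50*c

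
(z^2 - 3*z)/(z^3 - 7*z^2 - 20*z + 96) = z/(z^2 - 4*z - 32)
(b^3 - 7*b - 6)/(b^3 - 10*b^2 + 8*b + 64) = (b^2 - 2*b - 3)/(b^2 - 12*b + 32)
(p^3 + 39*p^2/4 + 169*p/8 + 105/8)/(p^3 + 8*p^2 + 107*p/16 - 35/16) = 2*(2*p + 3)/(4*p - 1)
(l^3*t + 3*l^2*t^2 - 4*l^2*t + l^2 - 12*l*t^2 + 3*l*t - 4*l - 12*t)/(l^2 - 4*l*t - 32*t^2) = (-l^3*t - 3*l^2*t^2 + 4*l^2*t - l^2 + 12*l*t^2 - 3*l*t + 4*l + 12*t)/(-l^2 + 4*l*t + 32*t^2)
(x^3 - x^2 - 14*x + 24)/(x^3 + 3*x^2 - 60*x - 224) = (x^2 - 5*x + 6)/(x^2 - x - 56)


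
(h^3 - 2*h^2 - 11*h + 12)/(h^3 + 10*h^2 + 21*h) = (h^2 - 5*h + 4)/(h*(h + 7))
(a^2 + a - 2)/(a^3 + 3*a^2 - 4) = 1/(a + 2)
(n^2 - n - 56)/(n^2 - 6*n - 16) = (n + 7)/(n + 2)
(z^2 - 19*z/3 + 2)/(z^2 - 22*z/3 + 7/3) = (z - 6)/(z - 7)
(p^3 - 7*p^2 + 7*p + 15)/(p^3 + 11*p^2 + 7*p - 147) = (p^2 - 4*p - 5)/(p^2 + 14*p + 49)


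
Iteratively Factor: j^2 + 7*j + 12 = (j + 3)*(j + 4)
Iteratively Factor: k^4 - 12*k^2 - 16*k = (k + 2)*(k^3 - 2*k^2 - 8*k) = (k + 2)^2*(k^2 - 4*k) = k*(k + 2)^2*(k - 4)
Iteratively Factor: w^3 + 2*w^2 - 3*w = (w + 3)*(w^2 - w) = (w - 1)*(w + 3)*(w)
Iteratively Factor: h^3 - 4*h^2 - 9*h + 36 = (h - 3)*(h^2 - h - 12) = (h - 3)*(h + 3)*(h - 4)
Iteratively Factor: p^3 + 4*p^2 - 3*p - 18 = (p + 3)*(p^2 + p - 6) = (p + 3)^2*(p - 2)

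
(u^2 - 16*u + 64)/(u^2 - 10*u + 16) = (u - 8)/(u - 2)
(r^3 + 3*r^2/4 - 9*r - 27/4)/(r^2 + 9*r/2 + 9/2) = (4*r^2 - 9*r - 9)/(2*(2*r + 3))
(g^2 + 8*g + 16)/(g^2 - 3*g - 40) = (g^2 + 8*g + 16)/(g^2 - 3*g - 40)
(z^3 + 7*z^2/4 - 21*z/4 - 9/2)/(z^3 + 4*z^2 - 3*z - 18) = (z + 3/4)/(z + 3)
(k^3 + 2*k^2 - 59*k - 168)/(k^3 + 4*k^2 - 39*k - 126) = (k - 8)/(k - 6)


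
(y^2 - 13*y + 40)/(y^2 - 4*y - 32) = (y - 5)/(y + 4)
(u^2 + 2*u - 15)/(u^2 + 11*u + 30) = (u - 3)/(u + 6)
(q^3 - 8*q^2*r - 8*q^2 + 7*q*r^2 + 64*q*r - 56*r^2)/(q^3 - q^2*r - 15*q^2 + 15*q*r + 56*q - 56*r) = (q - 7*r)/(q - 7)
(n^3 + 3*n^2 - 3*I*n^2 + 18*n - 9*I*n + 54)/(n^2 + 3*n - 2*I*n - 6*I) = (n^2 - 3*I*n + 18)/(n - 2*I)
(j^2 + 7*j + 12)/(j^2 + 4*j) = (j + 3)/j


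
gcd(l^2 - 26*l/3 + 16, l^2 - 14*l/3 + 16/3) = l - 8/3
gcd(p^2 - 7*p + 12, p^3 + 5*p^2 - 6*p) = 1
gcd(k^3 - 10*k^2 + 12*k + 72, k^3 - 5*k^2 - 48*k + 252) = k^2 - 12*k + 36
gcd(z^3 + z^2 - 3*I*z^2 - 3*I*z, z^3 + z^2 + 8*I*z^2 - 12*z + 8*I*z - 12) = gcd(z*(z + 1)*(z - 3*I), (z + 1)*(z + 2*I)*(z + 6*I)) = z + 1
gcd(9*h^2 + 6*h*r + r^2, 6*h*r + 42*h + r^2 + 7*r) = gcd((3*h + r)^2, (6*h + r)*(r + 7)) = 1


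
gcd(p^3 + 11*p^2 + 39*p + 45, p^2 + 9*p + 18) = p + 3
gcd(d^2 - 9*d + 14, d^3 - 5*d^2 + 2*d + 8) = d - 2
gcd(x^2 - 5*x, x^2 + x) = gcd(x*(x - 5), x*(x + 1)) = x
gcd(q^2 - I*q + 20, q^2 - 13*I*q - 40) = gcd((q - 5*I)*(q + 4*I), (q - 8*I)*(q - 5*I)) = q - 5*I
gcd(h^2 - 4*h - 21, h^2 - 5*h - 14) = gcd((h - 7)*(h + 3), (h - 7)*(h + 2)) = h - 7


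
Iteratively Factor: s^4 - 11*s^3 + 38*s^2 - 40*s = (s)*(s^3 - 11*s^2 + 38*s - 40) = s*(s - 2)*(s^2 - 9*s + 20) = s*(s - 4)*(s - 2)*(s - 5)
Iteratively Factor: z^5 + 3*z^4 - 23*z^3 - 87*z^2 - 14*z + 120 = (z + 3)*(z^4 - 23*z^2 - 18*z + 40) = (z - 5)*(z + 3)*(z^3 + 5*z^2 + 2*z - 8) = (z - 5)*(z + 2)*(z + 3)*(z^2 + 3*z - 4) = (z - 5)*(z - 1)*(z + 2)*(z + 3)*(z + 4)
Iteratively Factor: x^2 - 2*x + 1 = (x - 1)*(x - 1)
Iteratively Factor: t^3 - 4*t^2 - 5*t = (t - 5)*(t^2 + t) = (t - 5)*(t + 1)*(t)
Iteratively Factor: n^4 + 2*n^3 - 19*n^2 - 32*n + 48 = (n - 4)*(n^3 + 6*n^2 + 5*n - 12) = (n - 4)*(n + 3)*(n^2 + 3*n - 4) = (n - 4)*(n + 3)*(n + 4)*(n - 1)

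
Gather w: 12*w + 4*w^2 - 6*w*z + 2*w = 4*w^2 + w*(14 - 6*z)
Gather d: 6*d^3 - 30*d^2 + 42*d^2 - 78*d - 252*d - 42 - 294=6*d^3 + 12*d^2 - 330*d - 336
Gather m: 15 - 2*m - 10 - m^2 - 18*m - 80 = -m^2 - 20*m - 75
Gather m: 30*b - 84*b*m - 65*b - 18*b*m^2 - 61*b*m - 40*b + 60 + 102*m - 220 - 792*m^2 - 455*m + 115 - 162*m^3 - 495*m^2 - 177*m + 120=-75*b - 162*m^3 + m^2*(-18*b - 1287) + m*(-145*b - 530) + 75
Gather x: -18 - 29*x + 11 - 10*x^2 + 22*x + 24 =-10*x^2 - 7*x + 17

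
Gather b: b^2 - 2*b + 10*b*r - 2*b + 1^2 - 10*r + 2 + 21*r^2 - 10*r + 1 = b^2 + b*(10*r - 4) + 21*r^2 - 20*r + 4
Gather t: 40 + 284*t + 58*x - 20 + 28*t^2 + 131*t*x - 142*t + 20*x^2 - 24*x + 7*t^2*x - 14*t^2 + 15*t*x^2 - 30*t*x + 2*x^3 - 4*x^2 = t^2*(7*x + 14) + t*(15*x^2 + 101*x + 142) + 2*x^3 + 16*x^2 + 34*x + 20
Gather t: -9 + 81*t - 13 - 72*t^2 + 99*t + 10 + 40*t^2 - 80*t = -32*t^2 + 100*t - 12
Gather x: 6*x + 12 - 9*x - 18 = -3*x - 6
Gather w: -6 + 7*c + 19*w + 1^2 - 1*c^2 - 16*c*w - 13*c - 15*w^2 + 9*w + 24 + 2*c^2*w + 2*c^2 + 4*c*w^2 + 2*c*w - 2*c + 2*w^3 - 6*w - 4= c^2 - 8*c + 2*w^3 + w^2*(4*c - 15) + w*(2*c^2 - 14*c + 22) + 15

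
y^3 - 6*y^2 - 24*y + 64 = (y - 8)*(y - 2)*(y + 4)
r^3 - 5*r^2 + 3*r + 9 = (r - 3)^2*(r + 1)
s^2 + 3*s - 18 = (s - 3)*(s + 6)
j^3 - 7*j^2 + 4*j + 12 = (j - 6)*(j - 2)*(j + 1)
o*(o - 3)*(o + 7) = o^3 + 4*o^2 - 21*o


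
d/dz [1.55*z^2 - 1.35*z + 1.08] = 3.1*z - 1.35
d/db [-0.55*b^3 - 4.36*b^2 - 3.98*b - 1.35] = -1.65*b^2 - 8.72*b - 3.98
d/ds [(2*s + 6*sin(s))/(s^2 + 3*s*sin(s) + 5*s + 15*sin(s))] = -2/(s^2 + 10*s + 25)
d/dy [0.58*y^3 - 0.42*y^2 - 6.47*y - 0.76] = 1.74*y^2 - 0.84*y - 6.47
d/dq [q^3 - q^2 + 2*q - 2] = 3*q^2 - 2*q + 2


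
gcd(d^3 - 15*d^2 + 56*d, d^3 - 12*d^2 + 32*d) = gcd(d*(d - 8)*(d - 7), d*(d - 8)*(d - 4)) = d^2 - 8*d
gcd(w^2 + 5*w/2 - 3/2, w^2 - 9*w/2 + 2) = w - 1/2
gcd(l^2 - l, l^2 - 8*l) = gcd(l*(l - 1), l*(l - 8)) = l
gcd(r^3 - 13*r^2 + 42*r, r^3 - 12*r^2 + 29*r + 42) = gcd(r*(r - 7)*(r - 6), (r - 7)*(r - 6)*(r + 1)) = r^2 - 13*r + 42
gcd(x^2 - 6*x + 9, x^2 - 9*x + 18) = x - 3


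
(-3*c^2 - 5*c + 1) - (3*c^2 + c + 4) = -6*c^2 - 6*c - 3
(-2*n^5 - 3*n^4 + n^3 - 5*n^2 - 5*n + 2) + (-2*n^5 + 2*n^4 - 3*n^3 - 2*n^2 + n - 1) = -4*n^5 - n^4 - 2*n^3 - 7*n^2 - 4*n + 1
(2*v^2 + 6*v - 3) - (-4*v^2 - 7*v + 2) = 6*v^2 + 13*v - 5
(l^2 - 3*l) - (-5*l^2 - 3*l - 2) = 6*l^2 + 2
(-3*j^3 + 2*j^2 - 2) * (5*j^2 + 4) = -15*j^5 + 10*j^4 - 12*j^3 - 2*j^2 - 8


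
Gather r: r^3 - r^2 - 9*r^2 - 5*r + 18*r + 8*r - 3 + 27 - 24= r^3 - 10*r^2 + 21*r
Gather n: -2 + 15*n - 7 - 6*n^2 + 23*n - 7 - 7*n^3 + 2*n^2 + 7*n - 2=-7*n^3 - 4*n^2 + 45*n - 18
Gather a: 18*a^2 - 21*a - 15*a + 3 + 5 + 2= 18*a^2 - 36*a + 10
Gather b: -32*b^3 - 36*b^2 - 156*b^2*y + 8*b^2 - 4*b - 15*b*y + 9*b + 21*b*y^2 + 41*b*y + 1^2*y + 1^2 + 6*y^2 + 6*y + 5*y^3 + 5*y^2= -32*b^3 + b^2*(-156*y - 28) + b*(21*y^2 + 26*y + 5) + 5*y^3 + 11*y^2 + 7*y + 1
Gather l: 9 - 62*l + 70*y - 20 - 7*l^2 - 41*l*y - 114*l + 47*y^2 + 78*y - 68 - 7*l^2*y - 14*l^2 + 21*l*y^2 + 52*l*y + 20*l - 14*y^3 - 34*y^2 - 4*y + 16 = l^2*(-7*y - 21) + l*(21*y^2 + 11*y - 156) - 14*y^3 + 13*y^2 + 144*y - 63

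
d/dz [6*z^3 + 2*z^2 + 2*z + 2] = 18*z^2 + 4*z + 2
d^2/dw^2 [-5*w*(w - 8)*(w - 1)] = 90 - 30*w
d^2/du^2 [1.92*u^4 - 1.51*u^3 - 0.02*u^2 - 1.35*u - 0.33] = 23.04*u^2 - 9.06*u - 0.04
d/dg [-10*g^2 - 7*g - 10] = -20*g - 7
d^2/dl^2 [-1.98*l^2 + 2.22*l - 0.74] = -3.96000000000000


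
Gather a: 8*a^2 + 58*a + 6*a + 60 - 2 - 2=8*a^2 + 64*a + 56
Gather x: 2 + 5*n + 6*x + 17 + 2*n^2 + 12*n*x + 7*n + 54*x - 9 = 2*n^2 + 12*n + x*(12*n + 60) + 10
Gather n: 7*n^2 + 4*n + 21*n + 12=7*n^2 + 25*n + 12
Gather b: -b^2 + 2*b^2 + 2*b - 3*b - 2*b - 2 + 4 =b^2 - 3*b + 2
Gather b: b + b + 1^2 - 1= 2*b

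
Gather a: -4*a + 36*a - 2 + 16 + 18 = 32*a + 32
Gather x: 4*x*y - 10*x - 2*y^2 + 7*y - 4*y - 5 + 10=x*(4*y - 10) - 2*y^2 + 3*y + 5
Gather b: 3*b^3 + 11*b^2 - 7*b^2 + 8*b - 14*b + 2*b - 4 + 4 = 3*b^3 + 4*b^2 - 4*b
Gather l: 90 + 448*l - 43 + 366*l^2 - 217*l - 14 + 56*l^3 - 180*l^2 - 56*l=56*l^3 + 186*l^2 + 175*l + 33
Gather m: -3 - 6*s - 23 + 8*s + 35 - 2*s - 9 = 0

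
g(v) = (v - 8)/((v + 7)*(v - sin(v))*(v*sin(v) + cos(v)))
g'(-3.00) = -9.50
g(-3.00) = -1.70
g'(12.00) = -0.00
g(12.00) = 0.00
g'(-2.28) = -0.80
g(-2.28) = 1.33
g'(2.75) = -34.82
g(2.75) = -1.82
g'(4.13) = -0.02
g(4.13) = 0.02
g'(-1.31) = 6.55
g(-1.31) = 3.12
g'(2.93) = -4.63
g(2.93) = 0.52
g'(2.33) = -0.10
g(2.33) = -0.38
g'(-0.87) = 36.73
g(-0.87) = 10.45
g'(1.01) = 13.59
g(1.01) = -3.86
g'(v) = -v*(v - 8)*cos(v)/((v + 7)*(v - sin(v))*(v*sin(v) + cos(v))^2) + (v - 8)*(cos(v) - 1)/((v + 7)*(v - sin(v))^2*(v*sin(v) + cos(v))) - (v - 8)/((v + 7)^2*(v - sin(v))*(v*sin(v) + cos(v))) + 1/((v + 7)*(v - sin(v))*(v*sin(v) + cos(v))) = (-v*(v - 8)*(v + 7)*(v - sin(v))*cos(v) + (8 - v)*(v - sin(v))*(v*sin(v) + cos(v)) + (v - 8)*(v + 7)*(v*sin(v) + cos(v))*(cos(v) - 1) + (v + 7)*(v - sin(v))*(v*sin(v) + cos(v)))/((v + 7)^2*(v - sin(v))^2*(v*sin(v) + cos(v))^2)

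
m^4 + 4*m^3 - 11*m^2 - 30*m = m*(m - 3)*(m + 2)*(m + 5)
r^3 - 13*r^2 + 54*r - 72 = (r - 6)*(r - 4)*(r - 3)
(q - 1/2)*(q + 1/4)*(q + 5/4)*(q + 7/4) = q^4 + 11*q^3/4 + 21*q^2/16 - 59*q/64 - 35/128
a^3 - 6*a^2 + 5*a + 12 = (a - 4)*(a - 3)*(a + 1)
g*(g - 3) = g^2 - 3*g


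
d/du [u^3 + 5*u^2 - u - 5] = 3*u^2 + 10*u - 1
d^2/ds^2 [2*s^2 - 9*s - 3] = 4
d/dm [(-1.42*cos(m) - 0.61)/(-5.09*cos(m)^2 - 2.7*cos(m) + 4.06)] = (7.2278*cos(m)^2 + 6.2098*cos(m) + 7.4122)*sin(m)/(25.9081*cos(m)^4 + 27.486*cos(m)^3 - 34.0408*cos(m)^2 - 21.924*cos(m) + 16.4836)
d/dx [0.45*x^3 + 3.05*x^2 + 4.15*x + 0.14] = 1.35*x^2 + 6.1*x + 4.15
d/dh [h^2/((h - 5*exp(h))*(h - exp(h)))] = h*(-h*(1 - exp(h))*(h - 5*exp(h)) + h*(h - exp(h))*(5*exp(h) - 1) + 2*(h - 5*exp(h))*(h - exp(h)))/((h - 5*exp(h))^2*(h - exp(h))^2)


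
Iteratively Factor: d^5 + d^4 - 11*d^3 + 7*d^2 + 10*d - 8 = (d - 1)*(d^4 + 2*d^3 - 9*d^2 - 2*d + 8) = (d - 1)^2*(d^3 + 3*d^2 - 6*d - 8) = (d - 1)^2*(d + 4)*(d^2 - d - 2) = (d - 2)*(d - 1)^2*(d + 4)*(d + 1)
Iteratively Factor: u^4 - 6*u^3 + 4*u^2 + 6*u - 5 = (u - 5)*(u^3 - u^2 - u + 1) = (u - 5)*(u + 1)*(u^2 - 2*u + 1) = (u - 5)*(u - 1)*(u + 1)*(u - 1)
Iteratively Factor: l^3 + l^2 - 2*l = (l)*(l^2 + l - 2) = l*(l + 2)*(l - 1)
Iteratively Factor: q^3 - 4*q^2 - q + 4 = (q - 4)*(q^2 - 1) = (q - 4)*(q - 1)*(q + 1)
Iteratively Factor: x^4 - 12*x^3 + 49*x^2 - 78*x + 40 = (x - 2)*(x^3 - 10*x^2 + 29*x - 20) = (x - 2)*(x - 1)*(x^2 - 9*x + 20) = (x - 4)*(x - 2)*(x - 1)*(x - 5)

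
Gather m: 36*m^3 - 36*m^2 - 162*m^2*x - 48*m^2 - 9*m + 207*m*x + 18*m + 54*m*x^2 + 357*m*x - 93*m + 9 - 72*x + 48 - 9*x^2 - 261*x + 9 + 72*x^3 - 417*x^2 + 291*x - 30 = 36*m^3 + m^2*(-162*x - 84) + m*(54*x^2 + 564*x - 84) + 72*x^3 - 426*x^2 - 42*x + 36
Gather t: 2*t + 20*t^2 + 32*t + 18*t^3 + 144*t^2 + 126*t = 18*t^3 + 164*t^2 + 160*t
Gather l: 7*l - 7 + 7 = 7*l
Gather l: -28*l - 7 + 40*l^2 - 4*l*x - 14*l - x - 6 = 40*l^2 + l*(-4*x - 42) - x - 13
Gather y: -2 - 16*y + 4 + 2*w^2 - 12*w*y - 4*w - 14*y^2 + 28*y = 2*w^2 - 4*w - 14*y^2 + y*(12 - 12*w) + 2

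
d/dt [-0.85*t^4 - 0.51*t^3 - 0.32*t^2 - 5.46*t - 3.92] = -3.4*t^3 - 1.53*t^2 - 0.64*t - 5.46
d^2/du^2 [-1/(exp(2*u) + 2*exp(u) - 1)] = 2*(-4*(exp(u) + 1)^2*exp(u) + (2*exp(u) + 1)*(exp(2*u) + 2*exp(u) - 1))*exp(u)/(exp(2*u) + 2*exp(u) - 1)^3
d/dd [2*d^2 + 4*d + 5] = 4*d + 4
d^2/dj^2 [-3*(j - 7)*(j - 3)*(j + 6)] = 24 - 18*j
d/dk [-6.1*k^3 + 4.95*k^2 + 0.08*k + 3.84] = -18.3*k^2 + 9.9*k + 0.08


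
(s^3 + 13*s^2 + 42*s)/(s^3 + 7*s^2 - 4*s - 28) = s*(s + 6)/(s^2 - 4)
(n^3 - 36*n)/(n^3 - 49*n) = (n^2 - 36)/(n^2 - 49)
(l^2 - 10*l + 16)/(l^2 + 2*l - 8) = (l - 8)/(l + 4)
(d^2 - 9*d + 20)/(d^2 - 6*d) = (d^2 - 9*d + 20)/(d*(d - 6))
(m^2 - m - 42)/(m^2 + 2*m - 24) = (m - 7)/(m - 4)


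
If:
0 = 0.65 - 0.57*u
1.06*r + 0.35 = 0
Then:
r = -0.33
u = 1.14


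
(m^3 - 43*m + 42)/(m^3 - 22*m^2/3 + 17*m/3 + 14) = 3*(m^2 + 6*m - 7)/(3*m^2 - 4*m - 7)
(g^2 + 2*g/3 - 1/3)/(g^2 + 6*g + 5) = (g - 1/3)/(g + 5)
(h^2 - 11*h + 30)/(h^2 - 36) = (h - 5)/(h + 6)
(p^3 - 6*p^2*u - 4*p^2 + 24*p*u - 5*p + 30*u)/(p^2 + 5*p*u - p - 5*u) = (p^3 - 6*p^2*u - 4*p^2 + 24*p*u - 5*p + 30*u)/(p^2 + 5*p*u - p - 5*u)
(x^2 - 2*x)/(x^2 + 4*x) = (x - 2)/(x + 4)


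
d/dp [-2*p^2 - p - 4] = -4*p - 1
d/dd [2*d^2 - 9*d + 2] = 4*d - 9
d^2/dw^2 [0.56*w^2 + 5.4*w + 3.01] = 1.12000000000000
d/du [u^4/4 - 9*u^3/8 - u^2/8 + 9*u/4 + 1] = u^3 - 27*u^2/8 - u/4 + 9/4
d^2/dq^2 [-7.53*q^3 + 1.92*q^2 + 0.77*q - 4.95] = 3.84 - 45.18*q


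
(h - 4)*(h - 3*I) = h^2 - 4*h - 3*I*h + 12*I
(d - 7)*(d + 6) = d^2 - d - 42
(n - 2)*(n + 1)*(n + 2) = n^3 + n^2 - 4*n - 4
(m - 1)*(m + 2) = m^2 + m - 2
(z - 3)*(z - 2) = z^2 - 5*z + 6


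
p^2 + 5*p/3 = p*(p + 5/3)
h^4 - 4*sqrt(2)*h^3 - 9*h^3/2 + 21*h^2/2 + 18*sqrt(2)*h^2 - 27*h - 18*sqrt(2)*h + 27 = (h - 3)*(h - 3/2)*(h - 3*sqrt(2))*(h - sqrt(2))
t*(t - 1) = t^2 - t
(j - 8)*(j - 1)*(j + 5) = j^3 - 4*j^2 - 37*j + 40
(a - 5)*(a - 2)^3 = a^4 - 11*a^3 + 42*a^2 - 68*a + 40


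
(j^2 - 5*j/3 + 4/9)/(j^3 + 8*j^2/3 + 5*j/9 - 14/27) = 3*(3*j - 4)/(9*j^2 + 27*j + 14)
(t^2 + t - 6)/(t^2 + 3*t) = (t - 2)/t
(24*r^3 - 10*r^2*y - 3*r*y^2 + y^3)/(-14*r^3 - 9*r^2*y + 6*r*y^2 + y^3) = (-12*r^2 - r*y + y^2)/(7*r^2 + 8*r*y + y^2)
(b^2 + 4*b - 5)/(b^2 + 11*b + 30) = (b - 1)/(b + 6)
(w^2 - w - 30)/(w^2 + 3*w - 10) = (w - 6)/(w - 2)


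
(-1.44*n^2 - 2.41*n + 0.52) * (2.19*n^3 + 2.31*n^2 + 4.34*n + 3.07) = -3.1536*n^5 - 8.6043*n^4 - 10.6779*n^3 - 13.679*n^2 - 5.1419*n + 1.5964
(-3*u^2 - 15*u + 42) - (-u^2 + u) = -2*u^2 - 16*u + 42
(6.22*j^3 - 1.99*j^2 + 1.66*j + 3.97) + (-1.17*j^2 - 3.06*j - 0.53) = 6.22*j^3 - 3.16*j^2 - 1.4*j + 3.44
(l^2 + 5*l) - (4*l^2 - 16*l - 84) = -3*l^2 + 21*l + 84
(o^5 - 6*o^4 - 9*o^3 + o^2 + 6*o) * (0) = 0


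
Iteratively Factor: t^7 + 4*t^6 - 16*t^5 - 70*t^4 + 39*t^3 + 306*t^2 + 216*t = (t + 1)*(t^6 + 3*t^5 - 19*t^4 - 51*t^3 + 90*t^2 + 216*t) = (t + 1)*(t + 2)*(t^5 + t^4 - 21*t^3 - 9*t^2 + 108*t) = (t + 1)*(t + 2)*(t + 4)*(t^4 - 3*t^3 - 9*t^2 + 27*t) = t*(t + 1)*(t + 2)*(t + 4)*(t^3 - 3*t^2 - 9*t + 27) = t*(t - 3)*(t + 1)*(t + 2)*(t + 4)*(t^2 - 9) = t*(t - 3)^2*(t + 1)*(t + 2)*(t + 4)*(t + 3)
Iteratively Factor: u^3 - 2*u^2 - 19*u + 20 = (u - 5)*(u^2 + 3*u - 4) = (u - 5)*(u + 4)*(u - 1)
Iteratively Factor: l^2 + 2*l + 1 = (l + 1)*(l + 1)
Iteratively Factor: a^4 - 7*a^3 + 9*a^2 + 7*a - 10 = (a - 2)*(a^3 - 5*a^2 - a + 5) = (a - 2)*(a - 1)*(a^2 - 4*a - 5) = (a - 5)*(a - 2)*(a - 1)*(a + 1)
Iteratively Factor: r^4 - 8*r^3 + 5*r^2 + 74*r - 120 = (r - 2)*(r^3 - 6*r^2 - 7*r + 60) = (r - 5)*(r - 2)*(r^2 - r - 12) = (r - 5)*(r - 2)*(r + 3)*(r - 4)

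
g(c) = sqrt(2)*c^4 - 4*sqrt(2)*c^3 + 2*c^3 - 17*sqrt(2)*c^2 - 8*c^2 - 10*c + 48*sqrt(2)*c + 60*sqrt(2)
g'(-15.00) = -20541.13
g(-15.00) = 75943.70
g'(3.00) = -80.37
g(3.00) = -14.06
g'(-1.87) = 102.36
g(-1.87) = -94.23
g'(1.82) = -60.99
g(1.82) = 77.53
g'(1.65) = -52.31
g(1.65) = 87.18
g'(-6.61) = -1631.58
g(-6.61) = 2058.14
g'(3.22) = -73.35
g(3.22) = -31.04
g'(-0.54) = 88.40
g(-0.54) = 44.95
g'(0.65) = 13.15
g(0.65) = 108.19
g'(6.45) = 706.08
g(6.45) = 591.59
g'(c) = 4*sqrt(2)*c^3 - 12*sqrt(2)*c^2 + 6*c^2 - 34*sqrt(2)*c - 16*c - 10 + 48*sqrt(2)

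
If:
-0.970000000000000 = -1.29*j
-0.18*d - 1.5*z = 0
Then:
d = -8.33333333333333*z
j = 0.75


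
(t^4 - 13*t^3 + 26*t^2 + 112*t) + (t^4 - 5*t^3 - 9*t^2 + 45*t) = 2*t^4 - 18*t^3 + 17*t^2 + 157*t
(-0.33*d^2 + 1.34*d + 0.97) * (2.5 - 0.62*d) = 0.2046*d^3 - 1.6558*d^2 + 2.7486*d + 2.425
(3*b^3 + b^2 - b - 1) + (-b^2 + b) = 3*b^3 - 1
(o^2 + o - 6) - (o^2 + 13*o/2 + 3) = -11*o/2 - 9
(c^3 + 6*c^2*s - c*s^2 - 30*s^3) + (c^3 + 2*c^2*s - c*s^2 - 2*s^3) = 2*c^3 + 8*c^2*s - 2*c*s^2 - 32*s^3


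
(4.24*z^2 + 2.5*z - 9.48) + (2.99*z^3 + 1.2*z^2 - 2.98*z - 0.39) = 2.99*z^3 + 5.44*z^2 - 0.48*z - 9.87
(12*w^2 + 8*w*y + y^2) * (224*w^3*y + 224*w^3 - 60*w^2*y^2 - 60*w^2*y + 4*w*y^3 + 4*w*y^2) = 2688*w^5*y + 2688*w^5 + 1072*w^4*y^2 + 1072*w^4*y - 208*w^3*y^3 - 208*w^3*y^2 - 28*w^2*y^4 - 28*w^2*y^3 + 4*w*y^5 + 4*w*y^4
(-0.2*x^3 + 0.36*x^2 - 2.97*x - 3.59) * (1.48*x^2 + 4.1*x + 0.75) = -0.296*x^5 - 0.2872*x^4 - 3.0696*x^3 - 17.2202*x^2 - 16.9465*x - 2.6925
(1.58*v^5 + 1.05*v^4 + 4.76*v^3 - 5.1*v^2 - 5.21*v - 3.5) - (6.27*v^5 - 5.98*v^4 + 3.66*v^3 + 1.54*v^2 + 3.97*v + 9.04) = -4.69*v^5 + 7.03*v^4 + 1.1*v^3 - 6.64*v^2 - 9.18*v - 12.54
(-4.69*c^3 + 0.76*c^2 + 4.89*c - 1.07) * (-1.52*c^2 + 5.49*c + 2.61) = 7.1288*c^5 - 26.9033*c^4 - 15.5013*c^3 + 30.4561*c^2 + 6.8886*c - 2.7927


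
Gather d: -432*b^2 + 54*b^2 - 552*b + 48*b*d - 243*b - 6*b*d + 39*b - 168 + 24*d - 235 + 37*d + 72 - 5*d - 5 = -378*b^2 - 756*b + d*(42*b + 56) - 336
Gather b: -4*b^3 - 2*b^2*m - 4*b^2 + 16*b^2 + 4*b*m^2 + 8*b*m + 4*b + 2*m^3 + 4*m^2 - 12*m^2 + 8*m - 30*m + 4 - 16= -4*b^3 + b^2*(12 - 2*m) + b*(4*m^2 + 8*m + 4) + 2*m^3 - 8*m^2 - 22*m - 12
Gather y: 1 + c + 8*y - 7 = c + 8*y - 6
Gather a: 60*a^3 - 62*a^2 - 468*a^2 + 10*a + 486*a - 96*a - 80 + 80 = 60*a^3 - 530*a^2 + 400*a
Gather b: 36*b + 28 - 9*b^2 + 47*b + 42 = -9*b^2 + 83*b + 70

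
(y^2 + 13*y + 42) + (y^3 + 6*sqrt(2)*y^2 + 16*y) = y^3 + y^2 + 6*sqrt(2)*y^2 + 29*y + 42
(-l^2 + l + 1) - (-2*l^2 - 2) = l^2 + l + 3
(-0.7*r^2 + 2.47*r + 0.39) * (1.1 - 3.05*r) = 2.135*r^3 - 8.3035*r^2 + 1.5275*r + 0.429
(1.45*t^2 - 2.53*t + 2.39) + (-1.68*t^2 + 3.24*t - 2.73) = -0.23*t^2 + 0.71*t - 0.34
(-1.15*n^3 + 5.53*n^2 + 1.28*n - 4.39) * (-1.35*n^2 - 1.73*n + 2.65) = 1.5525*n^5 - 5.476*n^4 - 14.3424*n^3 + 18.3666*n^2 + 10.9867*n - 11.6335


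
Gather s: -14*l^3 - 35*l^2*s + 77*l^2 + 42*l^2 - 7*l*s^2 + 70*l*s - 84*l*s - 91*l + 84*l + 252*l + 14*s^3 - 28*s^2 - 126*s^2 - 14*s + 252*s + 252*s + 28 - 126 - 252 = -14*l^3 + 119*l^2 + 245*l + 14*s^3 + s^2*(-7*l - 154) + s*(-35*l^2 - 14*l + 490) - 350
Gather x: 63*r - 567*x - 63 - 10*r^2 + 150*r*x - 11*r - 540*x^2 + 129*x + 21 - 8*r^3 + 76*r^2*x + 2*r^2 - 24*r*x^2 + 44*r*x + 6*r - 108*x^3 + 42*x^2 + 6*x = -8*r^3 - 8*r^2 + 58*r - 108*x^3 + x^2*(-24*r - 498) + x*(76*r^2 + 194*r - 432) - 42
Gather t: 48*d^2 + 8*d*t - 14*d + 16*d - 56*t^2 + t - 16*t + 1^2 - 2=48*d^2 + 2*d - 56*t^2 + t*(8*d - 15) - 1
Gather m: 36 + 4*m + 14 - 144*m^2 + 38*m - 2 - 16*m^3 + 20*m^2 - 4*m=-16*m^3 - 124*m^2 + 38*m + 48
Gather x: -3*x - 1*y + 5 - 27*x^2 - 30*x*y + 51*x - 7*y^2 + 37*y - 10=-27*x^2 + x*(48 - 30*y) - 7*y^2 + 36*y - 5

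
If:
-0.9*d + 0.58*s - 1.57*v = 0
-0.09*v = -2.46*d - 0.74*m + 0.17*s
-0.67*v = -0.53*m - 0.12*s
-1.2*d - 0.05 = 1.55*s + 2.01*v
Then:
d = -0.00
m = -0.01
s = -0.02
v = -0.01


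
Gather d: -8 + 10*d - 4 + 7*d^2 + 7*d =7*d^2 + 17*d - 12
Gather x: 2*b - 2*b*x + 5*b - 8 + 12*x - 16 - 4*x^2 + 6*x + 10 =7*b - 4*x^2 + x*(18 - 2*b) - 14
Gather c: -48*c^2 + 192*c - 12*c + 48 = -48*c^2 + 180*c + 48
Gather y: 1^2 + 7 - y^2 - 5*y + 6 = -y^2 - 5*y + 14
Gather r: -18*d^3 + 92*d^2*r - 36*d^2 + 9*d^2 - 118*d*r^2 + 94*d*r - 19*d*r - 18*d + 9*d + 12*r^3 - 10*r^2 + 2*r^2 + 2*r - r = -18*d^3 - 27*d^2 - 9*d + 12*r^3 + r^2*(-118*d - 8) + r*(92*d^2 + 75*d + 1)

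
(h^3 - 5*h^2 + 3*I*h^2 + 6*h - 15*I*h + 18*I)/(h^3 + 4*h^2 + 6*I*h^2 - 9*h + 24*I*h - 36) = (h^2 - 5*h + 6)/(h^2 + h*(4 + 3*I) + 12*I)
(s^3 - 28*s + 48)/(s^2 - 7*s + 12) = (s^2 + 4*s - 12)/(s - 3)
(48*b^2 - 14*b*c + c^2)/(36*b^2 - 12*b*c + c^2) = (8*b - c)/(6*b - c)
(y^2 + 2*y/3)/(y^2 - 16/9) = 3*y*(3*y + 2)/(9*y^2 - 16)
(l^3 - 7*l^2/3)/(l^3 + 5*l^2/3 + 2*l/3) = l*(3*l - 7)/(3*l^2 + 5*l + 2)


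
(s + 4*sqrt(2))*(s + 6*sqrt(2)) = s^2 + 10*sqrt(2)*s + 48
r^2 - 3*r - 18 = (r - 6)*(r + 3)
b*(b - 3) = b^2 - 3*b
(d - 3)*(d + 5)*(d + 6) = d^3 + 8*d^2 - 3*d - 90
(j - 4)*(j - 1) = j^2 - 5*j + 4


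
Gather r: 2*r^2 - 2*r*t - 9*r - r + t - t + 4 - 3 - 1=2*r^2 + r*(-2*t - 10)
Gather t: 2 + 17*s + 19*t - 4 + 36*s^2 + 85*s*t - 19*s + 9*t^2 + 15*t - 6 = 36*s^2 - 2*s + 9*t^2 + t*(85*s + 34) - 8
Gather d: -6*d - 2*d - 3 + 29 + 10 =36 - 8*d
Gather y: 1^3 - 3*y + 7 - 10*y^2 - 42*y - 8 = -10*y^2 - 45*y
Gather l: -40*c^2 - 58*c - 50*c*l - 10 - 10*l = -40*c^2 - 58*c + l*(-50*c - 10) - 10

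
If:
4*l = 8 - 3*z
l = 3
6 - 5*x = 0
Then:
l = 3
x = 6/5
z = -4/3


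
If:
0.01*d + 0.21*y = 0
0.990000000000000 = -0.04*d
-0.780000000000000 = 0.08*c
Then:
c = -9.75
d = -24.75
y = 1.18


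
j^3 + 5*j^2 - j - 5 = (j - 1)*(j + 1)*(j + 5)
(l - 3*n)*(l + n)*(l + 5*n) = l^3 + 3*l^2*n - 13*l*n^2 - 15*n^3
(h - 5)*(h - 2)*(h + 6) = h^3 - h^2 - 32*h + 60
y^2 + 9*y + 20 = (y + 4)*(y + 5)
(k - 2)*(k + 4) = k^2 + 2*k - 8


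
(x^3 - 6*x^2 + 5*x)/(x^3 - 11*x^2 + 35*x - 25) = x/(x - 5)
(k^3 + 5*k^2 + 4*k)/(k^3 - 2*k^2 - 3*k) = (k + 4)/(k - 3)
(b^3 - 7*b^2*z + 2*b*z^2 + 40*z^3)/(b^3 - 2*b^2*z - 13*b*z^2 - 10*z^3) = (b - 4*z)/(b + z)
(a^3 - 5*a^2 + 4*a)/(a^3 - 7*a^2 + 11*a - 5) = a*(a - 4)/(a^2 - 6*a + 5)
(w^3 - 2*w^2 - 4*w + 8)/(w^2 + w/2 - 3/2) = 2*(w^3 - 2*w^2 - 4*w + 8)/(2*w^2 + w - 3)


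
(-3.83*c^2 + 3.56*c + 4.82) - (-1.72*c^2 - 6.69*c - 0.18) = -2.11*c^2 + 10.25*c + 5.0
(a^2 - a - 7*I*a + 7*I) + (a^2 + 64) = 2*a^2 - a - 7*I*a + 64 + 7*I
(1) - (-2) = 3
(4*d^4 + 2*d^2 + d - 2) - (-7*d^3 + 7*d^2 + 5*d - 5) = 4*d^4 + 7*d^3 - 5*d^2 - 4*d + 3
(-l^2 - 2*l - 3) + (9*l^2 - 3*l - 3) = 8*l^2 - 5*l - 6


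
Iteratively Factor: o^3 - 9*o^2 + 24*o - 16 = (o - 4)*(o^2 - 5*o + 4) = (o - 4)^2*(o - 1)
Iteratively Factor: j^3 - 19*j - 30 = (j - 5)*(j^2 + 5*j + 6) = (j - 5)*(j + 2)*(j + 3)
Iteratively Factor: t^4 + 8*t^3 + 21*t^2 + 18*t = (t + 2)*(t^3 + 6*t^2 + 9*t) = (t + 2)*(t + 3)*(t^2 + 3*t) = t*(t + 2)*(t + 3)*(t + 3)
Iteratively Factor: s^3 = (s)*(s^2) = s^2*(s)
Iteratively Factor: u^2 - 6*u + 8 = (u - 2)*(u - 4)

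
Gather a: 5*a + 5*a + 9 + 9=10*a + 18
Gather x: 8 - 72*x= 8 - 72*x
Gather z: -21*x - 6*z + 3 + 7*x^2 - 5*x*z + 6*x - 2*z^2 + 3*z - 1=7*x^2 - 15*x - 2*z^2 + z*(-5*x - 3) + 2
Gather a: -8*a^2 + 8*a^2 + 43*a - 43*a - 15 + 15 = 0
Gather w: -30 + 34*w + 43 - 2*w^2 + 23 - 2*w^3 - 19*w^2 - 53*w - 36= -2*w^3 - 21*w^2 - 19*w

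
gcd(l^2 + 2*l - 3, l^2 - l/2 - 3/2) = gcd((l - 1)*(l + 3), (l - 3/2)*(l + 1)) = 1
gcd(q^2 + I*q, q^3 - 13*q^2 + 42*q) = q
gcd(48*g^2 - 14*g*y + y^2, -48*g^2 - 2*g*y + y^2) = -8*g + y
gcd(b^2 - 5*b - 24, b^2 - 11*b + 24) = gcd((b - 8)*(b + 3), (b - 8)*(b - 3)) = b - 8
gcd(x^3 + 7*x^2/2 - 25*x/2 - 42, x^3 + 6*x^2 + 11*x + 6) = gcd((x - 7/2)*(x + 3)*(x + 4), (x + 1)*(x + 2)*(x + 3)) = x + 3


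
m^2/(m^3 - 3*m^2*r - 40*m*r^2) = -m/(-m^2 + 3*m*r + 40*r^2)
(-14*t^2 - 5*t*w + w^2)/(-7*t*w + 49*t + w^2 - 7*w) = (2*t + w)/(w - 7)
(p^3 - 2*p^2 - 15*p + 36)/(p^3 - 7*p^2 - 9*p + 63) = (p^2 + p - 12)/(p^2 - 4*p - 21)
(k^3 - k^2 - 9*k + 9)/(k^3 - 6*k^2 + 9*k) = (k^2 + 2*k - 3)/(k*(k - 3))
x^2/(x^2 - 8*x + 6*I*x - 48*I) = x^2/(x^2 + x*(-8 + 6*I) - 48*I)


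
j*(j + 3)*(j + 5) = j^3 + 8*j^2 + 15*j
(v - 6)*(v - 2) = v^2 - 8*v + 12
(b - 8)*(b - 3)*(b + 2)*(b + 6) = b^4 - 3*b^3 - 52*b^2 + 60*b + 288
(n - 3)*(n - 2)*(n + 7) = n^3 + 2*n^2 - 29*n + 42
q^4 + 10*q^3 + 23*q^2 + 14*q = q*(q + 1)*(q + 2)*(q + 7)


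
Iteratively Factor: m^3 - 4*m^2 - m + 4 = (m - 4)*(m^2 - 1) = (m - 4)*(m - 1)*(m + 1)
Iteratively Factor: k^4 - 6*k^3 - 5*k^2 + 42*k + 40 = (k - 5)*(k^3 - k^2 - 10*k - 8) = (k - 5)*(k + 1)*(k^2 - 2*k - 8) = (k - 5)*(k + 1)*(k + 2)*(k - 4)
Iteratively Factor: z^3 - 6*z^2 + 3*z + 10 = (z - 2)*(z^2 - 4*z - 5) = (z - 2)*(z + 1)*(z - 5)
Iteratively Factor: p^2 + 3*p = (p)*(p + 3)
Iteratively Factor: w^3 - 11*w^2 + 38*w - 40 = (w - 5)*(w^2 - 6*w + 8) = (w - 5)*(w - 4)*(w - 2)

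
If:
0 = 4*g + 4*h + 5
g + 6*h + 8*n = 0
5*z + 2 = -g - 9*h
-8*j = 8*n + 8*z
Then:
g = 5*z/8 - 37/32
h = -5*z/8 - 3/32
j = -89*z/64 - 55/256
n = 25*z/64 + 55/256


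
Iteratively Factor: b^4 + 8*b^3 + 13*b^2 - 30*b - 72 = (b + 4)*(b^3 + 4*b^2 - 3*b - 18) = (b + 3)*(b + 4)*(b^2 + b - 6) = (b + 3)^2*(b + 4)*(b - 2)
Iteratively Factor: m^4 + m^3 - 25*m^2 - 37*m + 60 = (m + 4)*(m^3 - 3*m^2 - 13*m + 15) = (m - 5)*(m + 4)*(m^2 + 2*m - 3) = (m - 5)*(m + 3)*(m + 4)*(m - 1)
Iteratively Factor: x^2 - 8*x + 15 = (x - 3)*(x - 5)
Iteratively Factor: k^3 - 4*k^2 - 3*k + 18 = (k - 3)*(k^2 - k - 6) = (k - 3)*(k + 2)*(k - 3)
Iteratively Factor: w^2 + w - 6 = (w + 3)*(w - 2)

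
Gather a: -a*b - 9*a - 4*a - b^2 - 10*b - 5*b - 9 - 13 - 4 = a*(-b - 13) - b^2 - 15*b - 26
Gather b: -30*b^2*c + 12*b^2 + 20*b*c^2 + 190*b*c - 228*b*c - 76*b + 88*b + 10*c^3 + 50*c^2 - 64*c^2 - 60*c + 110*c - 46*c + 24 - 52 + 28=b^2*(12 - 30*c) + b*(20*c^2 - 38*c + 12) + 10*c^3 - 14*c^2 + 4*c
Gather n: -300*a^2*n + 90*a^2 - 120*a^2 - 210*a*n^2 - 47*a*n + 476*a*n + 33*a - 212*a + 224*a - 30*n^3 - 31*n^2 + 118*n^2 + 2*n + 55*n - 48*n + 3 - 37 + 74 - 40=-30*a^2 + 45*a - 30*n^3 + n^2*(87 - 210*a) + n*(-300*a^2 + 429*a + 9)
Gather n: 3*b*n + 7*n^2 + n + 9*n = 7*n^2 + n*(3*b + 10)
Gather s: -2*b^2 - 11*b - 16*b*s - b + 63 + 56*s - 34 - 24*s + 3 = -2*b^2 - 12*b + s*(32 - 16*b) + 32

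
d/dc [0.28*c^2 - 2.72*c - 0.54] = 0.56*c - 2.72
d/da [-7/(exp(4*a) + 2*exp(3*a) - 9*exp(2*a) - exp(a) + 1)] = (28*exp(3*a) + 42*exp(2*a) - 126*exp(a) - 7)*exp(a)/(exp(4*a) + 2*exp(3*a) - 9*exp(2*a) - exp(a) + 1)^2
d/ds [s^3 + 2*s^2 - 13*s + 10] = 3*s^2 + 4*s - 13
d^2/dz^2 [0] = 0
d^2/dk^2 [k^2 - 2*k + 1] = 2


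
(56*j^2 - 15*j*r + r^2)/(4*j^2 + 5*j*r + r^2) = (56*j^2 - 15*j*r + r^2)/(4*j^2 + 5*j*r + r^2)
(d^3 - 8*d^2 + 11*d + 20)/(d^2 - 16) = (d^2 - 4*d - 5)/(d + 4)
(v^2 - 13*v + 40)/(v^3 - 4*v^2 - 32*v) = (v - 5)/(v*(v + 4))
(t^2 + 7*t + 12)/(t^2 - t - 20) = (t + 3)/(t - 5)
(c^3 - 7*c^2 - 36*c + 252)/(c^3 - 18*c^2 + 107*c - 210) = (c + 6)/(c - 5)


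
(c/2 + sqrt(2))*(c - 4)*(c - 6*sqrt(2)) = c^3/2 - 2*sqrt(2)*c^2 - 2*c^2 - 12*c + 8*sqrt(2)*c + 48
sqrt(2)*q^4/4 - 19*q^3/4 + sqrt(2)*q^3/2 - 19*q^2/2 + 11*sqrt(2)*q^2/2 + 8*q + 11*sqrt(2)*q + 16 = (q/2 + 1)*(q - 8*sqrt(2))*(q - 2*sqrt(2))*(sqrt(2)*q/2 + 1/2)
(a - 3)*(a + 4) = a^2 + a - 12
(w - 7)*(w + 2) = w^2 - 5*w - 14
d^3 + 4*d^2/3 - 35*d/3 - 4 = (d - 3)*(d + 1/3)*(d + 4)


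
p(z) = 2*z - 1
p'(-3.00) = 2.00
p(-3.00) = -7.00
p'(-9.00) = 2.00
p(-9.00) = -19.00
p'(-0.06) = 2.00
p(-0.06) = -1.12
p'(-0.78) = 2.00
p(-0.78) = -2.56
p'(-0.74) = 2.00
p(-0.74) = -2.48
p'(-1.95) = 2.00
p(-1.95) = -4.90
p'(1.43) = 2.00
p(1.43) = 1.86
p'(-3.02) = 2.00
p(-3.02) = -7.04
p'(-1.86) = 2.00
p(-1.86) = -4.72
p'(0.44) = 2.00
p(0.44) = -0.12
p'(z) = 2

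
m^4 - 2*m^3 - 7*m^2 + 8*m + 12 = (m - 3)*(m - 2)*(m + 1)*(m + 2)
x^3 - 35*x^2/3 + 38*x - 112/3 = (x - 7)*(x - 8/3)*(x - 2)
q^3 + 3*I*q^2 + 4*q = q*(q - I)*(q + 4*I)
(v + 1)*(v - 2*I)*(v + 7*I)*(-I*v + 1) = -I*v^4 + 6*v^3 - I*v^3 + 6*v^2 - 9*I*v^2 + 14*v - 9*I*v + 14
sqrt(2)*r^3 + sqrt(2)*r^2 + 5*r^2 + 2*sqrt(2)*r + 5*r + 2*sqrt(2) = (r + 1)*(r + 2*sqrt(2))*(sqrt(2)*r + 1)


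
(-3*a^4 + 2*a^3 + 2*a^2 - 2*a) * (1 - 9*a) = 27*a^5 - 21*a^4 - 16*a^3 + 20*a^2 - 2*a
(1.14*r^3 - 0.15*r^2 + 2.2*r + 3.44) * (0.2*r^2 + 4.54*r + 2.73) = 0.228*r^5 + 5.1456*r^4 + 2.8712*r^3 + 10.2665*r^2 + 21.6236*r + 9.3912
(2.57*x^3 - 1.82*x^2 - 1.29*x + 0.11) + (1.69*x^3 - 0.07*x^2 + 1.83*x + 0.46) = 4.26*x^3 - 1.89*x^2 + 0.54*x + 0.57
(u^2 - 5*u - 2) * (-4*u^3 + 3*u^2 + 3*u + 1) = -4*u^5 + 23*u^4 - 4*u^3 - 20*u^2 - 11*u - 2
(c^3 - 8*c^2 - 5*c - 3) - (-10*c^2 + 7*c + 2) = c^3 + 2*c^2 - 12*c - 5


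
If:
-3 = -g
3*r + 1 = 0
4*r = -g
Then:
No Solution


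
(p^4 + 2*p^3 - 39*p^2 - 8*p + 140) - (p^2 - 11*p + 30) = p^4 + 2*p^3 - 40*p^2 + 3*p + 110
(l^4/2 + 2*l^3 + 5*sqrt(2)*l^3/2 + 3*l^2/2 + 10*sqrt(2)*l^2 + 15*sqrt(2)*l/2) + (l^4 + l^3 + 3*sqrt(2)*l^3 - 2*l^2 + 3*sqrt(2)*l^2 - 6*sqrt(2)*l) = 3*l^4/2 + 3*l^3 + 11*sqrt(2)*l^3/2 - l^2/2 + 13*sqrt(2)*l^2 + 3*sqrt(2)*l/2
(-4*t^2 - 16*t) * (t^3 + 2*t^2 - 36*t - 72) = -4*t^5 - 24*t^4 + 112*t^3 + 864*t^2 + 1152*t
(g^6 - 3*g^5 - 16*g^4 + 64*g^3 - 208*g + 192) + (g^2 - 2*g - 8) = g^6 - 3*g^5 - 16*g^4 + 64*g^3 + g^2 - 210*g + 184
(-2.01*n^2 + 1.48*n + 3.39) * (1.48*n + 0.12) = -2.9748*n^3 + 1.9492*n^2 + 5.1948*n + 0.4068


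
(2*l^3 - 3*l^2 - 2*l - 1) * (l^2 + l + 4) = 2*l^5 - l^4 + 3*l^3 - 15*l^2 - 9*l - 4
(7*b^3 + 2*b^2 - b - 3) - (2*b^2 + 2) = 7*b^3 - b - 5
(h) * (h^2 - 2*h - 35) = h^3 - 2*h^2 - 35*h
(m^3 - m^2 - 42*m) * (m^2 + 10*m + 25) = m^5 + 9*m^4 - 27*m^3 - 445*m^2 - 1050*m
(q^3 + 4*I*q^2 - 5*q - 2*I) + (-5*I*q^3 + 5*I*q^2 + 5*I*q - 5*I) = q^3 - 5*I*q^3 + 9*I*q^2 - 5*q + 5*I*q - 7*I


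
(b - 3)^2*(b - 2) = b^3 - 8*b^2 + 21*b - 18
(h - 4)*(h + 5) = h^2 + h - 20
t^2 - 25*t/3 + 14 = (t - 6)*(t - 7/3)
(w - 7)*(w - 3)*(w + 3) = w^3 - 7*w^2 - 9*w + 63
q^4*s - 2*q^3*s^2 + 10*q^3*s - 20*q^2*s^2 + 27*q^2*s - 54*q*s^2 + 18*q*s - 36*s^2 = (q + 3)*(q + 6)*(q - 2*s)*(q*s + s)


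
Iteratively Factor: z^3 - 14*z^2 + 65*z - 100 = (z - 5)*(z^2 - 9*z + 20) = (z - 5)^2*(z - 4)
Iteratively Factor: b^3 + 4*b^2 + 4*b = (b + 2)*(b^2 + 2*b) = b*(b + 2)*(b + 2)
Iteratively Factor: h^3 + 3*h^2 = (h)*(h^2 + 3*h) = h*(h + 3)*(h)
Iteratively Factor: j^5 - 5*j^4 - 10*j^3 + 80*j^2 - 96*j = (j)*(j^4 - 5*j^3 - 10*j^2 + 80*j - 96) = j*(j - 2)*(j^3 - 3*j^2 - 16*j + 48) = j*(j - 2)*(j + 4)*(j^2 - 7*j + 12) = j*(j - 3)*(j - 2)*(j + 4)*(j - 4)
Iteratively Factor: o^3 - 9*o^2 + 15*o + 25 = (o + 1)*(o^2 - 10*o + 25) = (o - 5)*(o + 1)*(o - 5)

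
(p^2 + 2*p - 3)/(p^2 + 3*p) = (p - 1)/p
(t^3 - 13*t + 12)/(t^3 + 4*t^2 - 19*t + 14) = (t^2 + t - 12)/(t^2 + 5*t - 14)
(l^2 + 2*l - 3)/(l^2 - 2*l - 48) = (-l^2 - 2*l + 3)/(-l^2 + 2*l + 48)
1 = 1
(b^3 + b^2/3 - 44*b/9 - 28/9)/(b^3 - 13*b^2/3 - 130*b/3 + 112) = (3*b^2 + 8*b + 4)/(3*(b^2 - 2*b - 48))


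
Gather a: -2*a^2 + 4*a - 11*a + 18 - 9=-2*a^2 - 7*a + 9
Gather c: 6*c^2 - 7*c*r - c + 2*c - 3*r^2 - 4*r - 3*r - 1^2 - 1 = 6*c^2 + c*(1 - 7*r) - 3*r^2 - 7*r - 2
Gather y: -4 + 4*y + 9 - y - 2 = 3*y + 3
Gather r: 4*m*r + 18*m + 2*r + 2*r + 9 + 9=18*m + r*(4*m + 4) + 18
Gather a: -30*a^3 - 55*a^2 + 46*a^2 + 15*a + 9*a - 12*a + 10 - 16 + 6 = -30*a^3 - 9*a^2 + 12*a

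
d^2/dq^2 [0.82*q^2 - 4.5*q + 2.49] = 1.64000000000000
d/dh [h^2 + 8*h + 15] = 2*h + 8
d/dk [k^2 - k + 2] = 2*k - 1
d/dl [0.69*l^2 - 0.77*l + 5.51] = 1.38*l - 0.77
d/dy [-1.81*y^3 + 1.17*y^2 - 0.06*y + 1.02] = -5.43*y^2 + 2.34*y - 0.06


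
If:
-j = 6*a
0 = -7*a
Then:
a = 0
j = 0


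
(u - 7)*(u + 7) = u^2 - 49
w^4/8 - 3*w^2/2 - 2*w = w*(w/4 + 1/2)*(w/2 + 1)*(w - 4)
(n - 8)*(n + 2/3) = n^2 - 22*n/3 - 16/3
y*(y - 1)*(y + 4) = y^3 + 3*y^2 - 4*y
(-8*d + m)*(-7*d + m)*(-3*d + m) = -168*d^3 + 101*d^2*m - 18*d*m^2 + m^3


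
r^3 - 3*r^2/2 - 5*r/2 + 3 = (r - 2)*(r - 1)*(r + 3/2)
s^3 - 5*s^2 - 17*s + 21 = (s - 7)*(s - 1)*(s + 3)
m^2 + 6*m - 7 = (m - 1)*(m + 7)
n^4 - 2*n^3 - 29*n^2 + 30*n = n*(n - 6)*(n - 1)*(n + 5)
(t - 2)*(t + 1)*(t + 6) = t^3 + 5*t^2 - 8*t - 12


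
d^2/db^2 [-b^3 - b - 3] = -6*b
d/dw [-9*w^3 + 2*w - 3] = 2 - 27*w^2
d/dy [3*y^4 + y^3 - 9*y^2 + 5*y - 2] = 12*y^3 + 3*y^2 - 18*y + 5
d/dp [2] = 0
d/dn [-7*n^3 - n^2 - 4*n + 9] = -21*n^2 - 2*n - 4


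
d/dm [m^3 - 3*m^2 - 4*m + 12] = 3*m^2 - 6*m - 4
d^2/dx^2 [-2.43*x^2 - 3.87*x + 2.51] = -4.86000000000000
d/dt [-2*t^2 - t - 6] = -4*t - 1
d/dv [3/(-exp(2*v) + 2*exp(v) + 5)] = 6*(exp(v) - 1)*exp(v)/(-exp(2*v) + 2*exp(v) + 5)^2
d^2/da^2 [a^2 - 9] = 2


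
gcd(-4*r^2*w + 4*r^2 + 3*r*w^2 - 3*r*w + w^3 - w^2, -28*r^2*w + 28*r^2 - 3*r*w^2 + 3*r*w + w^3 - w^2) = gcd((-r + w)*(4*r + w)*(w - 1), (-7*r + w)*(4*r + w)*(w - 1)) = 4*r*w - 4*r + w^2 - w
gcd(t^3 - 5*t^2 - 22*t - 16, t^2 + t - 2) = t + 2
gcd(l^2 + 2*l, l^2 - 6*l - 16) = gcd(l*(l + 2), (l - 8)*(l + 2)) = l + 2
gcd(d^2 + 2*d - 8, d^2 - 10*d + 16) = d - 2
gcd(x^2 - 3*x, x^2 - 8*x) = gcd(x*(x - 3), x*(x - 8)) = x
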